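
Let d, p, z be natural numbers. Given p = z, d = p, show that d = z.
d = p and p = z. By transitivity, d = z.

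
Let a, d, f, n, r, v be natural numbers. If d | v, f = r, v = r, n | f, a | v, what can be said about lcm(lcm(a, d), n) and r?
lcm(lcm(a, d), n) | r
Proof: a | v and d | v, hence lcm(a, d) | v. v = r, so lcm(a, d) | r. f = r and n | f, so n | r. Since lcm(a, d) | r, lcm(lcm(a, d), n) | r.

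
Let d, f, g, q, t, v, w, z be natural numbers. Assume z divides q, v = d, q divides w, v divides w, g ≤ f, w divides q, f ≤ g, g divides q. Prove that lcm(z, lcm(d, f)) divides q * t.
w divides q and q divides w, hence w = q. Since v = d and v divides w, d divides w. Since w = q, d divides q. g ≤ f and f ≤ g, therefore g = f. g divides q, so f divides q. Since d divides q, lcm(d, f) divides q. z divides q, so lcm(z, lcm(d, f)) divides q. Then lcm(z, lcm(d, f)) divides q * t.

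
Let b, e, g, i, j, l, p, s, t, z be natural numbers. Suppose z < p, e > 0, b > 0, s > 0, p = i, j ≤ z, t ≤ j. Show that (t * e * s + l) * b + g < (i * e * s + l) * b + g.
Because t ≤ j and j ≤ z, t ≤ z. Since z < p, t < p. p = i, so t < i. Since e > 0, t * e < i * e. s > 0, so t * e * s < i * e * s. Then t * e * s + l < i * e * s + l. Since b > 0, (t * e * s + l) * b < (i * e * s + l) * b. Then (t * e * s + l) * b + g < (i * e * s + l) * b + g.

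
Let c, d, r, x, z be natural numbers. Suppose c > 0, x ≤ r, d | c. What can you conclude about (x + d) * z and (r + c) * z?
(x + d) * z ≤ (r + c) * z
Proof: Because d | c and c > 0, d ≤ c. From x ≤ r, x + d ≤ r + c. Then (x + d) * z ≤ (r + c) * z.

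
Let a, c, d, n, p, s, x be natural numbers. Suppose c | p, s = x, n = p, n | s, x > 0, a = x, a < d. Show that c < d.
n = p and n | s, thus p | s. s = x, so p | x. c | p, so c | x. Since x > 0, c ≤ x. Because a = x and a < d, x < d. Since c ≤ x, c < d.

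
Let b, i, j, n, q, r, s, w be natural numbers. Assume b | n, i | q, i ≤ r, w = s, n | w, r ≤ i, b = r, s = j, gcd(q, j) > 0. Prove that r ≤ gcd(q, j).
Because i ≤ r and r ≤ i, i = r. i | q, so r | q. b = r and b | n, hence r | n. Since n | w, r | w. Since w = s, r | s. Since s = j, r | j. r | q, so r | gcd(q, j). Since gcd(q, j) > 0, r ≤ gcd(q, j).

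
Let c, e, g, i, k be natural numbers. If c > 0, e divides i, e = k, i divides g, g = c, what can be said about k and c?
k ≤ c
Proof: e divides i and i divides g, so e divides g. Since g = c, e divides c. e = k, so k divides c. Since c > 0, k ≤ c.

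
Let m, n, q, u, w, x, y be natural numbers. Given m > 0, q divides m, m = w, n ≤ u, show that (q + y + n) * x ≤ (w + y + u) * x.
q divides m and m > 0, thus q ≤ m. Since m = w, q ≤ w. Then q + y ≤ w + y. Since n ≤ u, q + y + n ≤ w + y + u. By multiplying by a non-negative, (q + y + n) * x ≤ (w + y + u) * x.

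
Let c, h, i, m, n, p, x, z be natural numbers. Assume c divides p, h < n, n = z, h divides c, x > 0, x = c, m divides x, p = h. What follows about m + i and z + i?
m + i < z + i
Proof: Since p = h and c divides p, c divides h. Since h divides c, c = h. Since x = c, x = h. Because m divides x and x > 0, m ≤ x. Since x = h, m ≤ h. n = z and h < n, therefore h < z. m ≤ h, so m < z. Then m + i < z + i.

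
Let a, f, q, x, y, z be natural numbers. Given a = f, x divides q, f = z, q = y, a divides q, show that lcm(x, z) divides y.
a = f and f = z, thus a = z. Since a divides q, z divides q. x divides q, so lcm(x, z) divides q. q = y, so lcm(x, z) divides y.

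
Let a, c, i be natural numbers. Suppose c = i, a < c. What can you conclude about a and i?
a < i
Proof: c = i and a < c. By substitution, a < i.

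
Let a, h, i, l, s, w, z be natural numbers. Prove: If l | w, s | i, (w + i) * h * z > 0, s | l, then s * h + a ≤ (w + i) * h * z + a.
s | l and l | w, hence s | w. s | i, so s | w + i. Then s * h | (w + i) * h. Then s * h | (w + i) * h * z. Since (w + i) * h * z > 0, s * h ≤ (w + i) * h * z. Then s * h + a ≤ (w + i) * h * z + a.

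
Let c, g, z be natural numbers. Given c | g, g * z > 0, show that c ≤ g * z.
Because c | g, c | g * z. Since g * z > 0, c ≤ g * z.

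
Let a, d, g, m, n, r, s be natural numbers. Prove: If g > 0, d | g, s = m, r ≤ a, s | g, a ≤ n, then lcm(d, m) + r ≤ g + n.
From s = m and s | g, m | g. Since d | g, lcm(d, m) | g. Since g > 0, lcm(d, m) ≤ g. Because r ≤ a and a ≤ n, r ≤ n. From lcm(d, m) ≤ g, lcm(d, m) + r ≤ g + n.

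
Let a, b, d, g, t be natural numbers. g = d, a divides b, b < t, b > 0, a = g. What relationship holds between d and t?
d < t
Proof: Since a = g and a divides b, g divides b. b > 0, so g ≤ b. g = d, so d ≤ b. b < t, so d < t.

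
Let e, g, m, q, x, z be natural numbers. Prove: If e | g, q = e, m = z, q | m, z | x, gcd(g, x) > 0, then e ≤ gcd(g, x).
From m = z and q | m, q | z. Since z | x, q | x. From q = e, e | x. Since e | g, e | gcd(g, x). gcd(g, x) > 0, so e ≤ gcd(g, x).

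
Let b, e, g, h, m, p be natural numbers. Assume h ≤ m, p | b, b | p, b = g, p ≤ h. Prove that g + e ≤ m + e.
From p | b and b | p, p = b. Since b = g, p = g. p ≤ h, so g ≤ h. h ≤ m, so g ≤ m. Then g + e ≤ m + e.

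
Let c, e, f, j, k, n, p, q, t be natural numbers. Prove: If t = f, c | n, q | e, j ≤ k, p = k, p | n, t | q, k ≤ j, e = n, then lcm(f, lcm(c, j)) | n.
From t = f and t | q, f | q. e = n and q | e, hence q | n. Since f | q, f | n. Because k ≤ j and j ≤ k, k = j. p = k, so p = j. Since p | n, j | n. Since c | n, lcm(c, j) | n. From f | n, lcm(f, lcm(c, j)) | n.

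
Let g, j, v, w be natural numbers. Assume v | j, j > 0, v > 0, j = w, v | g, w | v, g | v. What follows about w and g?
w = g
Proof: w | v and v > 0, so w ≤ v. Since v | j and j > 0, v ≤ j. j = w, so v ≤ w. Because w ≤ v, w = v. Because v | g and g | v, v = g. Since w = v, w = g.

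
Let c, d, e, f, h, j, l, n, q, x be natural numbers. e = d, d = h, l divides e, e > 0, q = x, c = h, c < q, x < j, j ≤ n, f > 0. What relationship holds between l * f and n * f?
l * f < n * f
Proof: Since e = d and d = h, e = h. l divides e and e > 0, therefore l ≤ e. Since e = h, l ≤ h. Since c = h and c < q, h < q. q = x, so h < x. Because l ≤ h, l < x. x < j, so l < j. j ≤ n, so l < n. Since f > 0, by multiplying by a positive, l * f < n * f.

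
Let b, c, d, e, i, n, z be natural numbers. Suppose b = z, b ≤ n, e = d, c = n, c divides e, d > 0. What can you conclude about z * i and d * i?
z * i ≤ d * i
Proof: Because b = z and b ≤ n, z ≤ n. c = n and c divides e, hence n divides e. e = d, so n divides d. Because d > 0, n ≤ d. Since z ≤ n, z ≤ d. By multiplying by a non-negative, z * i ≤ d * i.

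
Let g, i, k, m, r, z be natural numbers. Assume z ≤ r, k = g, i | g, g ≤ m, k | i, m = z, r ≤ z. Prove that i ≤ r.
z ≤ r and r ≤ z, hence z = r. Since k = g and k | i, g | i. i | g, so g = i. m = z and g ≤ m, thus g ≤ z. Since g = i, i ≤ z. Since z = r, i ≤ r.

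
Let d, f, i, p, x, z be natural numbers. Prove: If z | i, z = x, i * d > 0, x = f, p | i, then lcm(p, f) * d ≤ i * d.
Because z = x and x = f, z = f. z | i, so f | i. Since p | i, lcm(p, f) | i. Then lcm(p, f) * d | i * d. i * d > 0, so lcm(p, f) * d ≤ i * d.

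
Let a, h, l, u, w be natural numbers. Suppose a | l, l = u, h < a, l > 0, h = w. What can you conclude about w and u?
w < u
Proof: Since h = w and h < a, w < a. a | l and l > 0, therefore a ≤ l. Since l = u, a ≤ u. Because w < a, w < u.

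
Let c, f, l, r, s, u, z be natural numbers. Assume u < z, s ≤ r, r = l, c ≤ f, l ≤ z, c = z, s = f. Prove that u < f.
c = z and c ≤ f, so z ≤ f. From s = f and s ≤ r, f ≤ r. Since r = l, f ≤ l. l ≤ z, so f ≤ z. Since z ≤ f, z = f. Since u < z, u < f.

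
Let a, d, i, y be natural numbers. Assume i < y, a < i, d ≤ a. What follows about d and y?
d < y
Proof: From a < i and i < y, a < y. Since d ≤ a, d < y.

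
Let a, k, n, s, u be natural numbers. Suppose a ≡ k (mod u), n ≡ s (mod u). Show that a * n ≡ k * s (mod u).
From a ≡ k (mod u) and n ≡ s (mod u), by multiplying congruences, a * n ≡ k * s (mod u).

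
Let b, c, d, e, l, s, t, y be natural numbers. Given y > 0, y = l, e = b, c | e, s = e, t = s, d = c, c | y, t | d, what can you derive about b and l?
b ≤ l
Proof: Since t = s and s = e, t = e. d = c and t | d, thus t | c. Since t = e, e | c. Since c | e, c = e. Since e = b, c = b. Because c | y, b | y. y > 0, so b ≤ y. y = l, so b ≤ l.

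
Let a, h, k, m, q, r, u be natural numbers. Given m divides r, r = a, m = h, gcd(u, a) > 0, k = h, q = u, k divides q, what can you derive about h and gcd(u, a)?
h ≤ gcd(u, a)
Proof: Since q = u and k divides q, k divides u. Because k = h, h divides u. r = a and m divides r, so m divides a. Since m = h, h divides a. Since h divides u, h divides gcd(u, a). gcd(u, a) > 0, so h ≤ gcd(u, a).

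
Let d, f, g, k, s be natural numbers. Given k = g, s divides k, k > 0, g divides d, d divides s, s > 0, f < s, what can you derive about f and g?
f < g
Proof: s divides k and k > 0, so s ≤ k. k = g, so s ≤ g. g divides d and d divides s, hence g divides s. s > 0, so g ≤ s. Since s ≤ g, s = g. Since f < s, f < g.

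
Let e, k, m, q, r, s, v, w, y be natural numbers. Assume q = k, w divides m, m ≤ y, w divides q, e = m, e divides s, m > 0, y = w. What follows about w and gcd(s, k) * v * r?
w divides gcd(s, k) * v * r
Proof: y = w and m ≤ y, therefore m ≤ w. w divides m and m > 0, therefore w ≤ m. Since m ≤ w, m = w. Because e = m and e divides s, m divides s. Since m = w, w divides s. q = k and w divides q, so w divides k. Because w divides s, w divides gcd(s, k). Then w divides gcd(s, k) * v. Then w divides gcd(s, k) * v * r.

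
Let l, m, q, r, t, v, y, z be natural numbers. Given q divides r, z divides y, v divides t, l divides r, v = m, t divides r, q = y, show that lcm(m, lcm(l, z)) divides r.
From v = m and v divides t, m divides t. From t divides r, m divides r. Since q = y and q divides r, y divides r. Since z divides y, z divides r. Because l divides r, lcm(l, z) divides r. Because m divides r, lcm(m, lcm(l, z)) divides r.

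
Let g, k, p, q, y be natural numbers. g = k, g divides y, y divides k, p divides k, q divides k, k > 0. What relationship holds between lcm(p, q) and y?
lcm(p, q) ≤ y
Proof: From g = k and g divides y, k divides y. y divides k, so k = y. p divides k and q divides k, hence lcm(p, q) divides k. Since k > 0, lcm(p, q) ≤ k. k = y, so lcm(p, q) ≤ y.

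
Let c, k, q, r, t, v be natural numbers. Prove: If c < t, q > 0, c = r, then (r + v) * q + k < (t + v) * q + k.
c = r and c < t, hence r < t. Then r + v < t + v. Combining with q > 0, by multiplying by a positive, (r + v) * q < (t + v) * q. Then (r + v) * q + k < (t + v) * q + k.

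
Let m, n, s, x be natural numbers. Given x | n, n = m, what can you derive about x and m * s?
x | m * s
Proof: n = m and x | n, so x | m. Then x | m * s.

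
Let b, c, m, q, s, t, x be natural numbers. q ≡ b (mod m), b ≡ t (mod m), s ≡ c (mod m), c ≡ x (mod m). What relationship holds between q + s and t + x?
q + s ≡ t + x (mod m)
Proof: q ≡ b (mod m) and b ≡ t (mod m), thus q ≡ t (mod m). s ≡ c (mod m) and c ≡ x (mod m), thus s ≡ x (mod m). q ≡ t (mod m), so q + s ≡ t + x (mod m).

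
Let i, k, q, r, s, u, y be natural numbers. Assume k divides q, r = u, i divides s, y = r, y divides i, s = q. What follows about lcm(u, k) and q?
lcm(u, k) divides q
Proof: y = r and r = u, therefore y = u. From s = q and i divides s, i divides q. y divides i, so y divides q. Since y = u, u divides q. Since k divides q, lcm(u, k) divides q.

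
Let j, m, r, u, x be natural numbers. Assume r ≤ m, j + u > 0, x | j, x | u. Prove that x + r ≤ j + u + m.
x | j and x | u, so x | j + u. Since j + u > 0, x ≤ j + u. r ≤ m, so x + r ≤ j + u + m.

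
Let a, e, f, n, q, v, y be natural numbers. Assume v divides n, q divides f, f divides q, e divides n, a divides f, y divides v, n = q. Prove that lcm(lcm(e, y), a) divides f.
q divides f and f divides q, so q = f. n = q, so n = f. y divides v and v divides n, therefore y divides n. e divides n, so lcm(e, y) divides n. n = f, so lcm(e, y) divides f. Since a divides f, lcm(lcm(e, y), a) divides f.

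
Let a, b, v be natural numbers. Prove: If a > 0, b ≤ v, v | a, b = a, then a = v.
b = a and b ≤ v, hence a ≤ v. v | a and a > 0, thus v ≤ a. a ≤ v, so a = v.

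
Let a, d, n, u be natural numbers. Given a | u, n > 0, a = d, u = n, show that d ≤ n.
Since u = n and a | u, a | n. Since n > 0, a ≤ n. Since a = d, d ≤ n.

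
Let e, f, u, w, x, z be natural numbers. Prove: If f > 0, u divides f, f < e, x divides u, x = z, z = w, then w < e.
Because x divides u and u divides f, x divides f. Since x = z, z divides f. f > 0, so z ≤ f. Because f < e, z < e. Because z = w, w < e.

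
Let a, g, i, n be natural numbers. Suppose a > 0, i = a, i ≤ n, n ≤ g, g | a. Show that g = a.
From g | a and a > 0, g ≤ a. i ≤ n and n ≤ g, so i ≤ g. i = a, so a ≤ g. Since g ≤ a, g = a.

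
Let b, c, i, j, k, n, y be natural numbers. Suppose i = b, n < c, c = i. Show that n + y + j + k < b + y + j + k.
c = i and i = b, hence c = b. n < c, so n < b. Then n + y < b + y. Then n + y + j < b + y + j. Then n + y + j + k < b + y + j + k.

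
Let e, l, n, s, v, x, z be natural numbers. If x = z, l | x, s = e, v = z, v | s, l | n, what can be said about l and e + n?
l | e + n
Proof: x = z and l | x, hence l | z. v = z and v | s, thus z | s. From s = e, z | e. Since l | z, l | e. l | n, so l | e + n.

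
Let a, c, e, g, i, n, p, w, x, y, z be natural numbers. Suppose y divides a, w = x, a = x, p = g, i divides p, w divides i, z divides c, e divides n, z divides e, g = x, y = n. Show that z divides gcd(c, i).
w = x and w divides i, hence x divides i. p = g and i divides p, thus i divides g. Since g = x, i divides x. Since x divides i, x = i. y = n and y divides a, therefore n divides a. Since a = x, n divides x. From e divides n, e divides x. x = i, so e divides i. Since z divides e, z divides i. Since z divides c, z divides gcd(c, i).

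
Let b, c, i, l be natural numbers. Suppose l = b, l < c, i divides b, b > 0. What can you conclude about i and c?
i < c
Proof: i divides b and b > 0, hence i ≤ b. l = b and l < c, hence b < c. i ≤ b, so i < c.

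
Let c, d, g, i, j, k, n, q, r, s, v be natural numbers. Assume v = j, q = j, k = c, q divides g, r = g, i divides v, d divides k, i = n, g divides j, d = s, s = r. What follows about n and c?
n divides c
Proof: Since q = j and q divides g, j divides g. g divides j, so j = g. From v = j and i divides v, i divides j. Since j = g, i divides g. From s = r and r = g, s = g. d = s and d divides k, so s divides k. s = g, so g divides k. Since i divides g, i divides k. Since k = c, i divides c. i = n, so n divides c.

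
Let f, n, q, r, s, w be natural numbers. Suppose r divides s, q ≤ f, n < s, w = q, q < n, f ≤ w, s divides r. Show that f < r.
w = q and f ≤ w, hence f ≤ q. Since q ≤ f, q = f. s divides r and r divides s, thus s = r. n < s, so n < r. q < n, so q < r. Since q = f, f < r.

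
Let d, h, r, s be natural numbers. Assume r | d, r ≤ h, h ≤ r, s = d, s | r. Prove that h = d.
h ≤ r and r ≤ h, hence h = r. s = d and s | r, hence d | r. Since r | d, r = d. h = r, so h = d.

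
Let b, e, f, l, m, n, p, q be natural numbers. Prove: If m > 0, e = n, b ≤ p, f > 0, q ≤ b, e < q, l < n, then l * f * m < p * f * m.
e = n and e < q, so n < q. l < n, so l < q. Because q ≤ b and b ≤ p, q ≤ p. l < q, so l < p. Since f > 0, l * f < p * f. From m > 0, l * f * m < p * f * m.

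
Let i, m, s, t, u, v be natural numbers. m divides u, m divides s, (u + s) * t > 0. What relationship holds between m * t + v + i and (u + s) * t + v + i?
m * t + v + i ≤ (u + s) * t + v + i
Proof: Because m divides u and m divides s, m divides u + s. Then m * t divides (u + s) * t. Since (u + s) * t > 0, m * t ≤ (u + s) * t. Then m * t + v ≤ (u + s) * t + v. Then m * t + v + i ≤ (u + s) * t + v + i.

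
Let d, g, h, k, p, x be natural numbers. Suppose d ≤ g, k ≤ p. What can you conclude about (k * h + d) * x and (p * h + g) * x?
(k * h + d) * x ≤ (p * h + g) * x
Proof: k ≤ p, hence k * h ≤ p * h. d ≤ g, so k * h + d ≤ p * h + g. Then (k * h + d) * x ≤ (p * h + g) * x.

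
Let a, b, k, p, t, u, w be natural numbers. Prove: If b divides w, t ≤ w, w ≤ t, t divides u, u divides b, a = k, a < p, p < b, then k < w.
t ≤ w and w ≤ t, so t = w. t divides u and u divides b, hence t divides b. Since t = w, w divides b. b divides w, so b = w. a < p and p < b, thus a < b. a = k, so k < b. Since b = w, k < w.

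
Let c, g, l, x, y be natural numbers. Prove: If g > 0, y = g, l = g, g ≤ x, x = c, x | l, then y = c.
l = g and x | l, so x | g. Since g > 0, x ≤ g. Since g ≤ x, g = x. y = g, so y = x. x = c, so y = c.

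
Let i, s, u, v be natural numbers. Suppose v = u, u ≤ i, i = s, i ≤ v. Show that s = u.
v = u and i ≤ v, so i ≤ u. Since u ≤ i, u = i. i = s, so u = s. Then s = u.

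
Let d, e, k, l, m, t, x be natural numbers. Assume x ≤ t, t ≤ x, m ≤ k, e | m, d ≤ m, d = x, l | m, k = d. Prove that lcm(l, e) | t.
k = d and m ≤ k, therefore m ≤ d. Since d ≤ m, m = d. d = x, so m = x. x ≤ t and t ≤ x, therefore x = t. Since m = x, m = t. From l | m and e | m, lcm(l, e) | m. Since m = t, lcm(l, e) | t.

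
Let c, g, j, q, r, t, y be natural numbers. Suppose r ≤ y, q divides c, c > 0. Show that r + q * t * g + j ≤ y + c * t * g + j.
From q divides c and c > 0, q ≤ c. By multiplying by a non-negative, q * t ≤ c * t. By multiplying by a non-negative, q * t * g ≤ c * t * g. Then q * t * g + j ≤ c * t * g + j. r ≤ y, so r + q * t * g + j ≤ y + c * t * g + j.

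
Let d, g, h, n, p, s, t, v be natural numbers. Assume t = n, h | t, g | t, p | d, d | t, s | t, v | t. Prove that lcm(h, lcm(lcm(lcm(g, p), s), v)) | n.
From p | d and d | t, p | t. Since g | t, lcm(g, p) | t. s | t, so lcm(lcm(g, p), s) | t. v | t, so lcm(lcm(lcm(g, p), s), v) | t. Since h | t, lcm(h, lcm(lcm(lcm(g, p), s), v)) | t. t = n, so lcm(h, lcm(lcm(lcm(g, p), s), v)) | n.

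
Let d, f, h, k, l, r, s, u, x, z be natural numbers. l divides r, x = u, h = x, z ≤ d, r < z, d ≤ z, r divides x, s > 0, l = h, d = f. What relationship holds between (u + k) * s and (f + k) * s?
(u + k) * s < (f + k) * s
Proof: l = h and h = x, therefore l = x. l divides r, so x divides r. Since r divides x, r = x. x = u, so r = u. Because z ≤ d and d ≤ z, z = d. d = f, so z = f. r < z, so r < f. Since r = u, u < f. Then u + k < f + k. Since s > 0, by multiplying by a positive, (u + k) * s < (f + k) * s.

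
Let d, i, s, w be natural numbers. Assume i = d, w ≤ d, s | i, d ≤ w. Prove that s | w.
d ≤ w and w ≤ d, therefore d = w. Since i = d, i = w. Since s | i, s | w.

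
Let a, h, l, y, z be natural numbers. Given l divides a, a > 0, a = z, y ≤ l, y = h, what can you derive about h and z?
h ≤ z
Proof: y = h and y ≤ l, so h ≤ l. l divides a and a > 0, thus l ≤ a. Since h ≤ l, h ≤ a. a = z, so h ≤ z.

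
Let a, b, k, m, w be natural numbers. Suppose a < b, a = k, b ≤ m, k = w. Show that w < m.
a = k and k = w, therefore a = w. a < b, so w < b. b ≤ m, so w < m.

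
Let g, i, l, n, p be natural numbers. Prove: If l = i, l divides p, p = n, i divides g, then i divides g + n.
Since l = i and l divides p, i divides p. Since p = n, i divides n. Since i divides g, i divides g + n.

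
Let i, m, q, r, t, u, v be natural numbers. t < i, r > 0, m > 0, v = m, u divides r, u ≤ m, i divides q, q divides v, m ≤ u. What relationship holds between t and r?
t < r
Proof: i divides q and q divides v, thus i divides v. v = m, so i divides m. Since m > 0, i ≤ m. Because u ≤ m and m ≤ u, u = m. Since u divides r and r > 0, u ≤ r. Since u = m, m ≤ r. From i ≤ m, i ≤ r. Since t < i, t < r.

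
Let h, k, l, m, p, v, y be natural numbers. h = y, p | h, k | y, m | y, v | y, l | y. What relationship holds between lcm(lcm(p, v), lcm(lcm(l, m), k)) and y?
lcm(lcm(p, v), lcm(lcm(l, m), k)) | y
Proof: h = y and p | h, therefore p | y. Since v | y, lcm(p, v) | y. Since l | y and m | y, lcm(l, m) | y. k | y, so lcm(lcm(l, m), k) | y. Since lcm(p, v) | y, lcm(lcm(p, v), lcm(lcm(l, m), k)) | y.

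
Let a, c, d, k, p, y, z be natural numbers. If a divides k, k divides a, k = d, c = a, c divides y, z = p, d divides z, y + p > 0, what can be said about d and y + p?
d ≤ y + p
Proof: From a divides k and k divides a, a = k. Since k = d, a = d. c = a and c divides y, so a divides y. Since a = d, d divides y. Because z = p and d divides z, d divides p. d divides y, so d divides y + p. y + p > 0, so d ≤ y + p.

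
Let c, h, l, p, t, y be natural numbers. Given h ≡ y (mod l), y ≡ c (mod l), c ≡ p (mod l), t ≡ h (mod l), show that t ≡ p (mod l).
From t ≡ h (mod l) and h ≡ y (mod l), t ≡ y (mod l). Since y ≡ c (mod l), t ≡ c (mod l). Since c ≡ p (mod l), t ≡ p (mod l).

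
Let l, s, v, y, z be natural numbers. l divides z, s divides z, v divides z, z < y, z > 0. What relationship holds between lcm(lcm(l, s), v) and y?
lcm(lcm(l, s), v) < y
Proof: l divides z and s divides z, so lcm(l, s) divides z. v divides z, so lcm(lcm(l, s), v) divides z. z > 0, so lcm(lcm(l, s), v) ≤ z. Since z < y, lcm(lcm(l, s), v) < y.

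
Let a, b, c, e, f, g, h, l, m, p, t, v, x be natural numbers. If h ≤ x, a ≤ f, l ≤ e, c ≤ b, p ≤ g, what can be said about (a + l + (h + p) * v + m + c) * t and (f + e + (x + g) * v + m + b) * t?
(a + l + (h + p) * v + m + c) * t ≤ (f + e + (x + g) * v + m + b) * t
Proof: Because h ≤ x and p ≤ g, h + p ≤ x + g. Then (h + p) * v ≤ (x + g) * v. Because l ≤ e, l + (h + p) * v ≤ e + (x + g) * v. Then l + (h + p) * v + m ≤ e + (x + g) * v + m. c ≤ b, so l + (h + p) * v + m + c ≤ e + (x + g) * v + m + b. Since a ≤ f, a + l + (h + p) * v + m + c ≤ f + e + (x + g) * v + m + b. Then (a + l + (h + p) * v + m + c) * t ≤ (f + e + (x + g) * v + m + b) * t.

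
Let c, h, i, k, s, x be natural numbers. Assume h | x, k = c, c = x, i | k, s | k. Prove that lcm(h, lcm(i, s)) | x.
k = c and c = x, therefore k = x. Because i | k and s | k, lcm(i, s) | k. Since k = x, lcm(i, s) | x. From h | x, lcm(h, lcm(i, s)) | x.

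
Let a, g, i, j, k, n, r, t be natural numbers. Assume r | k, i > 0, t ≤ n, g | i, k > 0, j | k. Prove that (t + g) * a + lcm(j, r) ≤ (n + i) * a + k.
g | i and i > 0, therefore g ≤ i. Since t ≤ n, t + g ≤ n + i. Then (t + g) * a ≤ (n + i) * a. From j | k and r | k, lcm(j, r) | k. k > 0, so lcm(j, r) ≤ k. (t + g) * a ≤ (n + i) * a, so (t + g) * a + lcm(j, r) ≤ (n + i) * a + k.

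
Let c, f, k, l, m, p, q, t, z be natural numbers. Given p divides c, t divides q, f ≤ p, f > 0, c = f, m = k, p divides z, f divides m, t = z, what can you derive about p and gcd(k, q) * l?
p divides gcd(k, q) * l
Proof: c = f and p divides c, hence p divides f. Because f > 0, p ≤ f. Since f ≤ p, f = p. m = k and f divides m, hence f divides k. f = p, so p divides k. t = z and t divides q, so z divides q. Since p divides z, p divides q. Since p divides k, p divides gcd(k, q). Then p divides gcd(k, q) * l.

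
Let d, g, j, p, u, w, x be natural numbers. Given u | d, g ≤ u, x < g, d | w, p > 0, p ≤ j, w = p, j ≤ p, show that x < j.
From x < g and g ≤ u, x < u. From p ≤ j and j ≤ p, p = j. w = p and d | w, so d | p. Since u | d, u | p. p > 0, so u ≤ p. Since p = j, u ≤ j. Since x < u, x < j.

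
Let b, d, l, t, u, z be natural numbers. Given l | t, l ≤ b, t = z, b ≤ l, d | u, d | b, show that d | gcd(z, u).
l ≤ b and b ≤ l, hence l = b. Because l | t, b | t. Since t = z, b | z. Since d | b, d | z. Since d | u, d | gcd(z, u).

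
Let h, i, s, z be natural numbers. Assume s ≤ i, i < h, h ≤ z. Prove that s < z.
i < h and h ≤ z, therefore i < z. From s ≤ i, s < z.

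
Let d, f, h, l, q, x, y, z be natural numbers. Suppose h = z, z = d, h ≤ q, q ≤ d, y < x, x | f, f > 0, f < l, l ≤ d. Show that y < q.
Because h = z and z = d, h = d. Since h ≤ q, d ≤ q. q ≤ d, so d = q. Since x | f and f > 0, x ≤ f. Because f < l and l ≤ d, f < d. Since x ≤ f, x < d. Since y < x, y < d. From d = q, y < q.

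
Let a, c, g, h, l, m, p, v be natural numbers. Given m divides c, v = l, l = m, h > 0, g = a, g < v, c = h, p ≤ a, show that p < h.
v = l and l = m, thus v = m. From g = a and g < v, a < v. Since p ≤ a, p < v. Since v = m, p < m. c = h and m divides c, so m divides h. h > 0, so m ≤ h. p < m, so p < h.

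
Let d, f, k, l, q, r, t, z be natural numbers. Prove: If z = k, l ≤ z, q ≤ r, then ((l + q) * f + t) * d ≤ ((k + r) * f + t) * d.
Since z = k and l ≤ z, l ≤ k. q ≤ r, so l + q ≤ k + r. Then (l + q) * f ≤ (k + r) * f. Then (l + q) * f + t ≤ (k + r) * f + t. Then ((l + q) * f + t) * d ≤ ((k + r) * f + t) * d.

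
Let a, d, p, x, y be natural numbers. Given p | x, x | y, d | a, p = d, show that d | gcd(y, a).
Because p = d and p | x, d | x. From x | y, d | y. Since d | a, d | gcd(y, a).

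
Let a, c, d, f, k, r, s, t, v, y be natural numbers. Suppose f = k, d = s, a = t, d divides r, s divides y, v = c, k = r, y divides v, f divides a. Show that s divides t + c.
f = k and f divides a, hence k divides a. Since k = r, r divides a. Because a = t, r divides t. From d divides r, d divides t. From d = s, s divides t. Because v = c and y divides v, y divides c. Since s divides y, s divides c. Since s divides t, s divides t + c.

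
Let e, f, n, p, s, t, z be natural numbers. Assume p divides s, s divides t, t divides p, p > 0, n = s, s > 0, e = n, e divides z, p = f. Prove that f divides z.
Since s divides t and t divides p, s divides p. p > 0, so s ≤ p. Since p divides s and s > 0, p ≤ s. s ≤ p, so s = p. p = f, so s = f. e = n and e divides z, hence n divides z. n = s, so s divides z. s = f, so f divides z.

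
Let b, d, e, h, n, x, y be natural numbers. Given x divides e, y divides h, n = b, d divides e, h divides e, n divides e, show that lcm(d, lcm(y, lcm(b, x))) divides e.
y divides h and h divides e, therefore y divides e. From n = b and n divides e, b divides e. From x divides e, lcm(b, x) divides e. Since y divides e, lcm(y, lcm(b, x)) divides e. Since d divides e, lcm(d, lcm(y, lcm(b, x))) divides e.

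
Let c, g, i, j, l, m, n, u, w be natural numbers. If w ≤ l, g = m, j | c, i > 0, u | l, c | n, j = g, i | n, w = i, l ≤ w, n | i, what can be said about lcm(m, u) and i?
lcm(m, u) ≤ i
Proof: Since j = g and g = m, j = m. From n | i and i | n, n = i. j | c and c | n, thus j | n. n = i, so j | i. Since j = m, m | i. l ≤ w and w ≤ l, therefore l = w. w = i, so l = i. u | l, so u | i. Since m | i, lcm(m, u) | i. i > 0, so lcm(m, u) ≤ i.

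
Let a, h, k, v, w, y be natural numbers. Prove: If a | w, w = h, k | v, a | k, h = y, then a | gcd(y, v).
From w = h and h = y, w = y. a | w, so a | y. From a | k and k | v, a | v. a | y, so a | gcd(y, v).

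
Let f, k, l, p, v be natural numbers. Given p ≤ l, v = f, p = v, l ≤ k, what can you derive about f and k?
f ≤ k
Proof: p = v and v = f, therefore p = f. Since p ≤ l, f ≤ l. Since l ≤ k, f ≤ k.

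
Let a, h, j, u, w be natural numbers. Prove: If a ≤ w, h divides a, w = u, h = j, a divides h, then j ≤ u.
Because a divides h and h divides a, a = h. Since h = j, a = j. w = u and a ≤ w, therefore a ≤ u. a = j, so j ≤ u.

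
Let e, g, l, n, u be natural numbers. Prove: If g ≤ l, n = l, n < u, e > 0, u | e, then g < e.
Because n = l and n < u, l < u. g ≤ l, so g < u. u | e and e > 0, thus u ≤ e. g < u, so g < e.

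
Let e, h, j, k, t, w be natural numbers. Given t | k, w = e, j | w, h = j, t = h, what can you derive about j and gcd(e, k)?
j | gcd(e, k)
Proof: w = e and j | w, hence j | e. From t = h and h = j, t = j. t | k, so j | k. Since j | e, j | gcd(e, k).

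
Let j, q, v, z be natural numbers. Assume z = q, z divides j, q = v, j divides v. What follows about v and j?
v = j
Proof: z = q and q = v, hence z = v. Since z divides j, v divides j. Since j divides v, v = j.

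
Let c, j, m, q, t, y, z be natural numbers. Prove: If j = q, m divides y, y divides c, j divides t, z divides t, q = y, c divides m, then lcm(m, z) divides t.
Because y divides c and c divides m, y divides m. Since m divides y, y = m. Because j = q and q = y, j = y. From j divides t, y divides t. Since y = m, m divides t. Since z divides t, lcm(m, z) divides t.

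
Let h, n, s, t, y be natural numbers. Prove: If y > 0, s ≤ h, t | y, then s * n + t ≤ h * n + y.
Because s ≤ h, s * n ≤ h * n. Since t | y and y > 0, t ≤ y. Since s * n ≤ h * n, s * n + t ≤ h * n + y.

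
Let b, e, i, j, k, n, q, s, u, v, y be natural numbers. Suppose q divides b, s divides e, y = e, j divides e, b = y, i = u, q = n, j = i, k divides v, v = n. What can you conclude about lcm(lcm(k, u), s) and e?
lcm(lcm(k, u), s) divides e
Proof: From v = n and k divides v, k divides n. Because b = y and q divides b, q divides y. q = n, so n divides y. Since y = e, n divides e. Since k divides n, k divides e. j = i and j divides e, therefore i divides e. Since i = u, u divides e. Since k divides e, lcm(k, u) divides e. Since s divides e, lcm(lcm(k, u), s) divides e.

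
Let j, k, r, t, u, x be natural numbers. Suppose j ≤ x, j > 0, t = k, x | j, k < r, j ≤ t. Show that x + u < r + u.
From x | j and j > 0, x ≤ j. j ≤ x, so j = x. t = k and j ≤ t, hence j ≤ k. j = x, so x ≤ k. From k < r, x < r. Then x + u < r + u.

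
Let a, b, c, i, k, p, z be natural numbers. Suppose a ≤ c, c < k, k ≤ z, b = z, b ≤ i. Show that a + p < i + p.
a ≤ c and c < k, therefore a < k. k ≤ z, so a < z. Because b = z and b ≤ i, z ≤ i. a < z, so a < i. Then a + p < i + p.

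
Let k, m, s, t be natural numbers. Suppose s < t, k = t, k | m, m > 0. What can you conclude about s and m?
s < m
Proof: Since k = t and k | m, t | m. Since m > 0, t ≤ m. s < t, so s < m.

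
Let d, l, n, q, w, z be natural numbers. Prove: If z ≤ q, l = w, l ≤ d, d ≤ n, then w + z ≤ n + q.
l = w and l ≤ d, thus w ≤ d. d ≤ n, so w ≤ n. z ≤ q, so w + z ≤ n + q.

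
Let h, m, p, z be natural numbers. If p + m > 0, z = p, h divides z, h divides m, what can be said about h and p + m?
h ≤ p + m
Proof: z = p and h divides z, so h divides p. h divides m, so h divides p + m. p + m > 0, so h ≤ p + m.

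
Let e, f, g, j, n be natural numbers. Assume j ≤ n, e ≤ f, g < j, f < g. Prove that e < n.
e ≤ f and f < g, thus e < g. Because g < j and j ≤ n, g < n. e < g, so e < n.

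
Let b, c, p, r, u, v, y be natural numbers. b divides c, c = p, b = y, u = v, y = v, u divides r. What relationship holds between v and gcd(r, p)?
v divides gcd(r, p)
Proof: Because u = v and u divides r, v divides r. b = y and y = v, hence b = v. Because c = p and b divides c, b divides p. Since b = v, v divides p. v divides r, so v divides gcd(r, p).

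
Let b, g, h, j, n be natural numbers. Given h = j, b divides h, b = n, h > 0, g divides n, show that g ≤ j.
b = n and b divides h, so n divides h. Since g divides n, g divides h. h > 0, so g ≤ h. From h = j, g ≤ j.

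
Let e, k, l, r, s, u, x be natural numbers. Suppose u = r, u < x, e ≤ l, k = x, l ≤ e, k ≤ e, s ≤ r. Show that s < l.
e ≤ l and l ≤ e, therefore e = l. k = x and k ≤ e, hence x ≤ e. u < x, so u < e. u = r, so r < e. e = l, so r < l. s ≤ r, so s < l.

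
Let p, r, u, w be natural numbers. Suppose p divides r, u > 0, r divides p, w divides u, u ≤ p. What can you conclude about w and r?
w ≤ r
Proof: p divides r and r divides p, thus p = r. w divides u and u > 0, hence w ≤ u. Since u ≤ p, w ≤ p. Since p = r, w ≤ r.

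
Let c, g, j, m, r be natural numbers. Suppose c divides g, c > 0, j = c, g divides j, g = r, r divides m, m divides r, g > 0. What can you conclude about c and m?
c = m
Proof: c divides g and g > 0, therefore c ≤ g. j = c and g divides j, so g divides c. c > 0, so g ≤ c. Since c ≤ g, c = g. g = r, so c = r. r divides m and m divides r, so r = m. c = r, so c = m.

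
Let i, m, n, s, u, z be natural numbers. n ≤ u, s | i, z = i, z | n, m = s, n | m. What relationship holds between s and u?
s ≤ u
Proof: m = s and n | m, hence n | s. From z = i and z | n, i | n. s | i, so s | n. Since n | s, n = s. Since n ≤ u, s ≤ u.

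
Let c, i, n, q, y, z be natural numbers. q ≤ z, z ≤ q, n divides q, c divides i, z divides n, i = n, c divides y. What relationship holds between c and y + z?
c divides y + z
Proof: q ≤ z and z ≤ q, therefore q = z. Since n divides q, n divides z. Because z divides n, n = z. i = n, so i = z. Since c divides i, c divides z. c divides y, so c divides y + z.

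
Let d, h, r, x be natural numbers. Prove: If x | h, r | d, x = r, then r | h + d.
From x = r and x | h, r | h. Since r | d, r | h + d.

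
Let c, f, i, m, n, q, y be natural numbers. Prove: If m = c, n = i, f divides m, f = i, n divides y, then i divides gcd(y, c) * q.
Since n = i and n divides y, i divides y. f = i and f divides m, hence i divides m. m = c, so i divides c. i divides y, so i divides gcd(y, c). Then i divides gcd(y, c) * q.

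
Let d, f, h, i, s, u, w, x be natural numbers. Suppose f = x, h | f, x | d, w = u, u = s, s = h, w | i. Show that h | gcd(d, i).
f = x and h | f, so h | x. Since x | d, h | d. w = u and u = s, thus w = s. s = h, so w = h. From w | i, h | i. Since h | d, h | gcd(d, i).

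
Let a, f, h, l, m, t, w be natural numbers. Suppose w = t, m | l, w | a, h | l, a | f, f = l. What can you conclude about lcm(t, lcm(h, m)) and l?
lcm(t, lcm(h, m)) | l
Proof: w | a and a | f, hence w | f. Since f = l, w | l. w = t, so t | l. Since h | l and m | l, lcm(h, m) | l. Since t | l, lcm(t, lcm(h, m)) | l.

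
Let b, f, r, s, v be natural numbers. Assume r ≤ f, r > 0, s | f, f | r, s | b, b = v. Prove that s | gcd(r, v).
From f | r and r > 0, f ≤ r. r ≤ f, so f = r. From s | f, s | r. Since b = v and s | b, s | v. Since s | r, s | gcd(r, v).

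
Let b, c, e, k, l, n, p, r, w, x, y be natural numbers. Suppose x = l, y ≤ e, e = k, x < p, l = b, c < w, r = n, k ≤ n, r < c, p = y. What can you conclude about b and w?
b < w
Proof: x = l and l = b, therefore x = b. p = y and x < p, thus x < y. y ≤ e, so x < e. e = k, so x < k. Since x = b, b < k. Since r = n and r < c, n < c. c < w, so n < w. k ≤ n, so k < w. b < k, so b < w.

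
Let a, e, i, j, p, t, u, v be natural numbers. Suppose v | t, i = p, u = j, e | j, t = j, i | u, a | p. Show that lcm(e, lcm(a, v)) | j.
i = p and i | u, hence p | u. Since u = j, p | j. Since a | p, a | j. Because t = j and v | t, v | j. a | j, so lcm(a, v) | j. From e | j, lcm(e, lcm(a, v)) | j.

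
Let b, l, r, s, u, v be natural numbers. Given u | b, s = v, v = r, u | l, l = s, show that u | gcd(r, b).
Because l = s and s = v, l = v. Since v = r, l = r. u | l, so u | r. From u | b, u | gcd(r, b).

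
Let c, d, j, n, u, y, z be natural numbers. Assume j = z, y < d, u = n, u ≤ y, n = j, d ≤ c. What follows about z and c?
z < c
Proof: n = j and j = z, thus n = z. From u = n and u ≤ y, n ≤ y. y < d, so n < d. Since n = z, z < d. d ≤ c, so z < c.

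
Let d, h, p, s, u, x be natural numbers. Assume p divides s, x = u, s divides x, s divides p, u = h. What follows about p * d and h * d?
p * d divides h * d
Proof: From s divides p and p divides s, s = p. From x = u and u = h, x = h. Since s divides x, s divides h. s = p, so p divides h. Then p * d divides h * d.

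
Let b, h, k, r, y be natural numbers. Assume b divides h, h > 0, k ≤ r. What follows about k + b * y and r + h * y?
k + b * y ≤ r + h * y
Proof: Since b divides h and h > 0, b ≤ h. By multiplying by a non-negative, b * y ≤ h * y. Since k ≤ r, k + b * y ≤ r + h * y.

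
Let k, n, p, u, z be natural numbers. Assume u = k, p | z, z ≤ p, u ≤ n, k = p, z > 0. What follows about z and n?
z ≤ n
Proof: p | z and z > 0, so p ≤ z. Because z ≤ p, p = z. From u = k and k = p, u = p. From u ≤ n, p ≤ n. From p = z, z ≤ n.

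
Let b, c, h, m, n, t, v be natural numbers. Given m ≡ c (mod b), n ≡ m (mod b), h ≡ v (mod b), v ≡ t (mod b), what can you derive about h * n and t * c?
h * n ≡ t * c (mod b)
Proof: From h ≡ v (mod b) and v ≡ t (mod b), h ≡ t (mod b). n ≡ m (mod b) and m ≡ c (mod b), so n ≡ c (mod b). Since h ≡ t (mod b), by multiplying congruences, h * n ≡ t * c (mod b).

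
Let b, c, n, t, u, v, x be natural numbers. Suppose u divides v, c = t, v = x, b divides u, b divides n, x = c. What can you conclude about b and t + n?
b divides t + n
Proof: x = c and c = t, therefore x = t. v = x and u divides v, hence u divides x. b divides u, so b divides x. x = t, so b divides t. b divides n, so b divides t + n.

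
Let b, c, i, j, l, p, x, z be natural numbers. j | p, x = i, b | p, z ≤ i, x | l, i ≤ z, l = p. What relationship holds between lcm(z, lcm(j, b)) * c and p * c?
lcm(z, lcm(j, b)) * c | p * c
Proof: i ≤ z and z ≤ i, therefore i = z. Since x = i and x | l, i | l. Since l = p, i | p. From i = z, z | p. From j | p and b | p, lcm(j, b) | p. z | p, so lcm(z, lcm(j, b)) | p. Then lcm(z, lcm(j, b)) * c | p * c.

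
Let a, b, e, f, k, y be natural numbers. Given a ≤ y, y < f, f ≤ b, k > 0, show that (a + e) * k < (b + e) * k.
y < f and f ≤ b, thus y < b. a ≤ y, so a < b. Then a + e < b + e. Since k > 0, (a + e) * k < (b + e) * k.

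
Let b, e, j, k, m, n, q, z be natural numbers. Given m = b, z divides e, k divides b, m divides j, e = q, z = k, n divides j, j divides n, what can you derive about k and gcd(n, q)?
k divides gcd(n, q)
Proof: j divides n and n divides j, therefore j = n. m = b and m divides j, therefore b divides j. j = n, so b divides n. Since k divides b, k divides n. z = k and z divides e, so k divides e. Since e = q, k divides q. Since k divides n, k divides gcd(n, q).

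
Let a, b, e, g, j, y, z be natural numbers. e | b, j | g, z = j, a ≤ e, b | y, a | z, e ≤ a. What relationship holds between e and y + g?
e | y + g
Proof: e | b and b | y, so e | y. Because a ≤ e and e ≤ a, a = e. Because z = j and a | z, a | j. Since a = e, e | j. Since j | g, e | g. e | y, so e | y + g.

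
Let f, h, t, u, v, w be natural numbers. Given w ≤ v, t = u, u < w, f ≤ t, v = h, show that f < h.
t = u and f ≤ t, so f ≤ u. Since u < w, f < w. Since w ≤ v, f < v. v = h, so f < h.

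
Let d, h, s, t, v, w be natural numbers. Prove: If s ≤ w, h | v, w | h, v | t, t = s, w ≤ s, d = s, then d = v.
w ≤ s and s ≤ w, so w = s. w | h and h | v, thus w | v. From w = s, s | v. Since t = s and v | t, v | s. Because s | v, s = v. Since d = s, d = v.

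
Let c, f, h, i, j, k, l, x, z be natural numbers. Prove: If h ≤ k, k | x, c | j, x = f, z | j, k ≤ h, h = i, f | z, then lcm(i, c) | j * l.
Since k ≤ h and h ≤ k, k = h. Since h = i, k = i. x = f and k | x, therefore k | f. f | z, so k | z. Since z | j, k | j. From k = i, i | j. Since c | j, lcm(i, c) | j. Then lcm(i, c) | j * l.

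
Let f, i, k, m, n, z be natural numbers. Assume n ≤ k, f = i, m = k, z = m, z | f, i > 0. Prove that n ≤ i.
z = m and z | f, so m | f. m = k, so k | f. Since f = i, k | i. From i > 0, k ≤ i. n ≤ k, so n ≤ i.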